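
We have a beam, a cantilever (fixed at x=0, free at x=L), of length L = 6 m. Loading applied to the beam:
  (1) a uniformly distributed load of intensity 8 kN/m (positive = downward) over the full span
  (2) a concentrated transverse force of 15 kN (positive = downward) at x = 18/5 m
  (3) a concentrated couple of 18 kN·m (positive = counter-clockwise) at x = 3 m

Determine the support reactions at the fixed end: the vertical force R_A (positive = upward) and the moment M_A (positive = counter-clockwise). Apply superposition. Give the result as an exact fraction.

R_A = 63 kN, M_A = 180 kN·m

Load 1 — uniform load w=8 kN/m over full span:
  R_A = wL = 8·6 = 48 kN
  M_A = wL²/2 = 8·6²/2 = 144 kN·m
Load 2 — point force P=15 kN at a=18/5 m (b=L-a=12/5):
  R_A = P = 15 kN
  M_A = Pa = 15·(18/5) = 54 kN·m
Load 3 — applied couple M₀=18 kN·m at a=3 m (b=L-a=3):
  R_A = 0 kN
  M_A = -M₀ = -18 kN·m
Superposition: R_A = 63 kN, M_A = 180 kN·m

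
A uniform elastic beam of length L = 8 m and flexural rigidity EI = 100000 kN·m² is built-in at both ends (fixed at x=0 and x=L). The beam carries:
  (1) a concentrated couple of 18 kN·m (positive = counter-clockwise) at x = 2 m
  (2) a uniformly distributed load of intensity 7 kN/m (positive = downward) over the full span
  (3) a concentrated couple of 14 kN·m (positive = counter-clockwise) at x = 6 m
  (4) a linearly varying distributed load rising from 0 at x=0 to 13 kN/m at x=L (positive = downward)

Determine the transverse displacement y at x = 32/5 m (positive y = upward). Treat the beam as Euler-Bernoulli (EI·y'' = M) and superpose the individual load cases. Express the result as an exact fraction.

Load 1 — applied couple M₀=18 kN·m at a=2 m (b=L-a=6):
  y_1 = (R_Ax³/6 - M_Ax²/2 - M₀(x-a)²/2)/EI  [x>a] with R_A=81/32, M_A=-27/8 = ((81/32)·(32/5)³/6 - (-27/8)·(32/5)²/2 - 18·((32/5)-2)²/2)/100000 = 171/3125000 m
Load 2 — uniform load w=7 kN/m over full span:
  y_2 = -wx²(L-x)²/(24EI) = -7·(32/5)²·(8-(32/5))²/(24·100000) = -1792/5859375 m
Load 3 — applied couple M₀=14 kN·m at a=6 m (b=L-a=2):
  y_3 = (R_Ax³/6 - M_Ax²/2 - M₀(x-a)²/2)/EI  [x>a] with R_A=63/32, M_A=35/8 = ((63/32)·(32/5)³/6 - (35/8)·(32/5)²/2 - 14·((32/5)-6)²/2)/100000 = -147/3125000 m
Load 4 — triangular load w₀=13 kN/m (0→w₀ over full span):
  y_4 = -w₀x²(L-x)²(x+2L)/(120LEI) = -13·(32/5)²·(8-(32/5))²·((32/5)+2·8)/(120·8·100000) = -46592/146484375 m
Superposition: y = Σ y_i = -30089/48828125 m ≈ -0.000616 m

y(32/5) = -30089/48828125 m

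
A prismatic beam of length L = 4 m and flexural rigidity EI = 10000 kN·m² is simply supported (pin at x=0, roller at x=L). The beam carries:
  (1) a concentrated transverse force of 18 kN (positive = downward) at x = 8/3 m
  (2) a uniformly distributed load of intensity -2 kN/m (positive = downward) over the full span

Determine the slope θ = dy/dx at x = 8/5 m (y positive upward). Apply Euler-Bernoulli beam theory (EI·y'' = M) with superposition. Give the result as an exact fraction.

θ(8/5) = -349/703125 rad

Load 1 — point force P=18 kN at a=8/3 m (b=L-a=4/3):
  θ_1 = -Pb(L²-b²-3x²)/(6LEI)  [x≤a] = -18·(4/3)·(4²-(4/3)²-3·(8/5)²)/(6·4·10000) = -92/140625 rad
Load 2 — uniform load w=-2 kN/m over full span:
  θ_2 = -w(L³-6Lx²+4x³)/(24EI) = -(-2)·(4³-6·4·(8/5)²+4·(8/5)³)/(24·10000) = 37/234375 rad
Superposition: θ = Σ θ_i = -349/703125 rad ≈ -0.000496 rad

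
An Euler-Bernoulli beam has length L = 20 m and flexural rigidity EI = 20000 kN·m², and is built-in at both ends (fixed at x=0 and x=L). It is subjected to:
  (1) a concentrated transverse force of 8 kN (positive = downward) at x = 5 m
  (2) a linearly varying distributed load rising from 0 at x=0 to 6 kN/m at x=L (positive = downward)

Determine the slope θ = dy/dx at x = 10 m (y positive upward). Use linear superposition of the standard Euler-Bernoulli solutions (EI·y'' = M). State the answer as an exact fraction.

θ(10) = -1/1600 rad

Load 1 — point force P=8 kN at a=5 m (b=L-a=15):
  θ_1 = Pa²(L-x)(2bL-(3b+a)(L-x))/(2L³EI)  [x>a] = 8·5²·(20-10)·(2·15·20-(3·15+5)·(20-10))/(2·20³·20000) = 1/1600 rad
Load 2 — triangular load w₀=6 kN/m (0→w₀ over full span):
  θ_2 = -w₀(2x(L-x)(L-2x)(x+2L)+x²(L-x)²)/(120LEI) = -6·(2·10·(20-10)·(20-2·10)·(10+2·20)+10²·(20-10)²)/(120·20·20000) = -1/800 rad
Superposition: θ = Σ θ_i = -1/1600 rad ≈ -0.000625 rad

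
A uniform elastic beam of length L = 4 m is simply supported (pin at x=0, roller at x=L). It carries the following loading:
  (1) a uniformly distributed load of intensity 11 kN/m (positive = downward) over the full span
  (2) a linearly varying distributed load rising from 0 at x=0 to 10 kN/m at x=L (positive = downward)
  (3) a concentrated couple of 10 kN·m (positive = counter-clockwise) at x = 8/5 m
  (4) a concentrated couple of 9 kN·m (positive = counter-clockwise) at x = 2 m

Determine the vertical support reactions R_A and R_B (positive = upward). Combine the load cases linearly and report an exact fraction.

R_A = 401/12 kN, R_B = 367/12 kN

Load 1 — uniform load w=11 kN/m over full span:
  R_A = wL/2 = 11·4/2 = 22 kN
  R_B = wL/2 = 11·4/2 = 22 kN
Load 2 — triangular load w₀=10 kN/m (0→w₀ over full span):
  R_A = w₀L/6 = 10·4/6 = 20/3 kN
  R_B = w₀L/3 = 10·4/3 = 40/3 kN
Load 3 — applied couple M₀=10 kN·m at a=8/5 m (b=L-a=12/5):
  R_A = M₀/L = 10/4 = 5/2 kN
  R_B = -M₀/L = -10/4 = -5/2 kN
Load 4 — applied couple M₀=9 kN·m at a=2 m (b=L-a=2):
  R_A = M₀/L = 9/4 kN
  R_B = -M₀/L = -9/4 kN
Superposition: R_A = 401/12 kN, R_B = 367/12 kN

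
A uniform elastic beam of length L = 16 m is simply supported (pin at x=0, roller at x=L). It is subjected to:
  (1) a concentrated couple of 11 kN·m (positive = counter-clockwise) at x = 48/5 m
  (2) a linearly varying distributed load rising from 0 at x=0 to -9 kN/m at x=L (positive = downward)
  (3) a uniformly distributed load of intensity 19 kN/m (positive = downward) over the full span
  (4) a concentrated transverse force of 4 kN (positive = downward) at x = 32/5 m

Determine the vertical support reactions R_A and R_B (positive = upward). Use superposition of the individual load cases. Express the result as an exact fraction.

Load 1 — applied couple M₀=11 kN·m at a=48/5 m (b=L-a=32/5):
  R_A = M₀/L = 11/16 kN
  R_B = -M₀/L = -11/16 kN
Load 2 — triangular load w₀=-9 kN/m (0→w₀ over full span):
  R_A = w₀L/6 = (-9)·16/6 = -24 kN
  R_B = w₀L/3 = (-9)·16/3 = -48 kN
Load 3 — uniform load w=19 kN/m over full span:
  R_A = wL/2 = 19·16/2 = 152 kN
  R_B = wL/2 = 19·16/2 = 152 kN
Load 4 — point force P=4 kN at a=32/5 m (b=L-a=48/5):
  R_A = Pb/L = 4·(48/5)/16 = 12/5 kN
  R_B = Pa/L = 4·(32/5)/16 = 8/5 kN
Superposition: R_A = 10487/80 kN, R_B = 8393/80 kN

R_A = 10487/80 kN, R_B = 8393/80 kN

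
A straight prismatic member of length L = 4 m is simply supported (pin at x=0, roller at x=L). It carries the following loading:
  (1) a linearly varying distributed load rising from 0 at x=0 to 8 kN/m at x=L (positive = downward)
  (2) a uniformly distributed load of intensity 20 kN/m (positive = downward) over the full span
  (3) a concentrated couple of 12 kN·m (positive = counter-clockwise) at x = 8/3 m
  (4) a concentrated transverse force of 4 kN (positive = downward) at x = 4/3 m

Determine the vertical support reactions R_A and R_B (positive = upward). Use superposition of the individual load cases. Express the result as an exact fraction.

R_A = 51 kN, R_B = 49 kN

Load 1 — triangular load w₀=8 kN/m (0→w₀ over full span):
  R_A = w₀L/6 = 8·4/6 = 16/3 kN
  R_B = w₀L/3 = 8·4/3 = 32/3 kN
Load 2 — uniform load w=20 kN/m over full span:
  R_A = wL/2 = 20·4/2 = 40 kN
  R_B = wL/2 = 20·4/2 = 40 kN
Load 3 — applied couple M₀=12 kN·m at a=8/3 m (b=L-a=4/3):
  R_A = M₀/L = 12/4 = 3 kN
  R_B = -M₀/L = -12/4 = -3 kN
Load 4 — point force P=4 kN at a=4/3 m (b=L-a=8/3):
  R_A = Pb/L = 4·(8/3)/4 = 8/3 kN
  R_B = Pa/L = 4·(4/3)/4 = 4/3 kN
Superposition: R_A = 51 kN, R_B = 49 kN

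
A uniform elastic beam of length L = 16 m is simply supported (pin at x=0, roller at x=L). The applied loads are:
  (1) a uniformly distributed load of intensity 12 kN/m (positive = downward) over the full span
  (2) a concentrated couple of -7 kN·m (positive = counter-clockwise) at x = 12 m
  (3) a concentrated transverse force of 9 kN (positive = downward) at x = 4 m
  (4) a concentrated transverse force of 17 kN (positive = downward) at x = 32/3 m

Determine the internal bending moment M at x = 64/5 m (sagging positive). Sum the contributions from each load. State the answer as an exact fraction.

M(64/5) = 21797/75 kN·m

Load 1 — uniform load w=12 kN/m over full span:
  M_1 = wx(L-x)/2 = 12·(64/5)·(16-(64/5))/2 = 6144/25 kN·m
Load 2 — applied couple M₀=-7 kN·m at a=12 m (b=L-a=4):
  M_2 = M₀x/L - M₀  [x>a] = (-7)·(64/5)/16 - (-7) = 7/5 kN·m
Load 3 — point force P=9 kN at a=4 m (b=L-a=12):
  M_3 = Pa(L-x)/L  [x>a] = 9·4·(16-(64/5))/16 = 36/5 kN·m
Load 4 — point force P=17 kN at a=32/3 m (b=L-a=16/3):
  M_4 = Pa(L-x)/L  [x>a] = 17·(32/3)·(16-(64/5))/16 = 544/15 kN·m
Superposition: M = Σ M_i = 21797/75 kN·m ≈ 290.626667 kN·m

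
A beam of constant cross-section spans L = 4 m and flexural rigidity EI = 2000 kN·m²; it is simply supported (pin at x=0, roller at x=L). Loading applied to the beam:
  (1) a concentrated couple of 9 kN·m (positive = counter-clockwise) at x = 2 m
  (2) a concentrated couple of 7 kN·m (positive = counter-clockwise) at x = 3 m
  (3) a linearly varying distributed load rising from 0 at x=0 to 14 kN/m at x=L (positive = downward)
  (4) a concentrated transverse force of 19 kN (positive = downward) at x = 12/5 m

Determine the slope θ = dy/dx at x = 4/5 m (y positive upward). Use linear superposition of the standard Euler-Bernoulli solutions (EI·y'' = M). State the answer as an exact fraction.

Load 1 — applied couple M₀=9 kN·m at a=2 m (b=L-a=2):
  θ_1 = (M₀x²/(2L)+C₁)/EI  [x≤a] with C₁=M₀(3b²-L²)/(6L)=-3/2 = (9·(4/5)²/(2·4)+(-3/2))/2000 = -39/100000 rad
Load 2 — applied couple M₀=7 kN·m at a=3 m (b=L-a=1):
  θ_2 = (M₀x²/(2L)+C₁)/EI  [x≤a] with C₁=M₀(3b²-L²)/(6L)=-91/24 = (7·(4/5)²/(2·4)+(-91/24))/2000 = -1939/1200000 rad
Load 3 — triangular load w₀=14 kN/m (0→w₀ over full span):
  θ_3 = -w₀(7L⁴-30L²x²+15x⁴)/(360LEI) = -14·(7·4⁴-30·4²·(4/5)²+15·(4/5)⁴)/(360·4·2000) = -5096/703125 rad
Load 4 — point force P=19 kN at a=12/5 m (b=L-a=8/5):
  θ_4 = -Pb(L²-b²-3x²)/(6LEI)  [x≤a] = -19·(8/5)·(4²-(8/5)²-3·(4/5)²)/(6·4·2000) = -114/15625 rad
Superposition: θ = Σ θ_i = -1489453/90000000 rad ≈ -0.016549 rad

θ(4/5) = -1489453/90000000 rad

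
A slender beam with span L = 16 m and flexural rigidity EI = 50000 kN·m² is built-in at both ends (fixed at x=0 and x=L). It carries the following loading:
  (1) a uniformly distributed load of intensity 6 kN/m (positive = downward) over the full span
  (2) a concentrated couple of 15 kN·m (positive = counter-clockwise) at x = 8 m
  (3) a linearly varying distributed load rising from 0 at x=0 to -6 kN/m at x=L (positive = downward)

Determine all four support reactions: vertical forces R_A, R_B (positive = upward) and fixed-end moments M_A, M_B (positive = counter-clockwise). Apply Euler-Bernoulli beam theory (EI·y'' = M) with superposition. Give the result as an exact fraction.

R_A = 5601/160 kN, M_A = 1611/20 kN·m, R_B = 2079/160 kN, M_B = -949/20 kN·m

Load 1 — uniform load w=6 kN/m over full span:
  R_A = wL/2 = 6·16/2 = 48 kN
  M_A = wL²/12 = 6·16²/12 = 128 kN·m
  R_B = wL/2 = 6·16/2 = 48 kN
  M_B = -wL²/12 = -6·16²/12 = -128 kN·m
Load 2 — applied couple M₀=15 kN·m at a=8 m (b=L-a=8):
  R_A = 6M₀ab/L³ = 6·15·8·8/16³ = 45/32 kN
  M_A = M₀b(2a-b)/L² = 15·8·(2·8-8)/16² = 15/4 kN·m
  R_B = -6M₀ab/L³ = -6·15·8·8/16³ = -45/32 kN
  M_B = M₀a(2b-a)/L² = 15·8·(2·8-8)/16² = 15/4 kN·m
Load 3 — triangular load w₀=-6 kN/m (0→w₀ over full span):
  R_A = 3w₀L/20 = 3·(-6)·16/20 = -72/5 kN
  M_A = w₀L²/30 = (-6)·16²/30 = -256/5 kN·m
  R_B = 7w₀L/20 = 7·(-6)·16/20 = -168/5 kN
  M_B = -w₀L²/20 = -(-6)·16²/20 = 384/5 kN·m
Superposition: R_A = 5601/160 kN, M_A = 1611/20 kN·m, R_B = 2079/160 kN, M_B = -949/20 kN·m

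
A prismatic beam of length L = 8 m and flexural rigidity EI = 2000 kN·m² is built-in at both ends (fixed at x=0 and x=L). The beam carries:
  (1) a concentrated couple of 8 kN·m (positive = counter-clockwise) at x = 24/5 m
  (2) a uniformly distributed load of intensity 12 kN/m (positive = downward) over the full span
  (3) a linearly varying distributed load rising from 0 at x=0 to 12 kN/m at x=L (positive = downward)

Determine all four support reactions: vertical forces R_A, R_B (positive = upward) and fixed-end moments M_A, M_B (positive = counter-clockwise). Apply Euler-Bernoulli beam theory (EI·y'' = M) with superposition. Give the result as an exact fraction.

R_A = 1596/25 kN, M_A = 2304/25 kN·m, R_B = 2004/25 kN, M_B = -2536/25 kN·m

Load 1 — applied couple M₀=8 kN·m at a=24/5 m (b=L-a=16/5):
  R_A = 6M₀ab/L³ = 6·8·(24/5)·(16/5)/8³ = 36/25 kN
  M_A = M₀b(2a-b)/L² = 8·(16/5)·(2·(24/5)-(16/5))/8² = 64/25 kN·m
  R_B = -6M₀ab/L³ = -6·8·(24/5)·(16/5)/8³ = -36/25 kN
  M_B = M₀a(2b-a)/L² = 8·(24/5)·(2·(16/5)-(24/5))/8² = 24/25 kN·m
Load 2 — uniform load w=12 kN/m over full span:
  R_A = wL/2 = 12·8/2 = 48 kN
  M_A = wL²/12 = 12·8²/12 = 64 kN·m
  R_B = wL/2 = 12·8/2 = 48 kN
  M_B = -wL²/12 = -12·8²/12 = -64 kN·m
Load 3 — triangular load w₀=12 kN/m (0→w₀ over full span):
  R_A = 3w₀L/20 = 3·12·8/20 = 72/5 kN
  M_A = w₀L²/30 = 12·8²/30 = 128/5 kN·m
  R_B = 7w₀L/20 = 7·12·8/20 = 168/5 kN
  M_B = -w₀L²/20 = -12·8²/20 = -192/5 kN·m
Superposition: R_A = 1596/25 kN, M_A = 2304/25 kN·m, R_B = 2004/25 kN, M_B = -2536/25 kN·m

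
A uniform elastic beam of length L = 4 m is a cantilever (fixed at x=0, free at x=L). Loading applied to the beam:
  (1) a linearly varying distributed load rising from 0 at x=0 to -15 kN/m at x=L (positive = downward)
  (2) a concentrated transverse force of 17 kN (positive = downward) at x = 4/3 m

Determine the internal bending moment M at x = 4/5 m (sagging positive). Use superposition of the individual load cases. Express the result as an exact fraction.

Load 1 — triangular load w₀=-15 kN/m (0→w₀ over full span):
  M_1 = w₀Lx/2 - w₀L²/3 - w₀x³/(6L) = (-15)·4·(4/5)/2 - (-15)·4²/3 - (-15)·(4/5)³/(6·4) = 1408/25 kN·m
Load 2 — point force P=17 kN at a=4/3 m (b=L-a=8/3):
  M_2 = -P(a-x)  [x≤a] = -17·((4/3)-(4/5)) = -136/15 kN·m
Superposition: M = Σ M_i = 3544/75 kN·m ≈ 47.253333 kN·m

M(4/5) = 3544/75 kN·m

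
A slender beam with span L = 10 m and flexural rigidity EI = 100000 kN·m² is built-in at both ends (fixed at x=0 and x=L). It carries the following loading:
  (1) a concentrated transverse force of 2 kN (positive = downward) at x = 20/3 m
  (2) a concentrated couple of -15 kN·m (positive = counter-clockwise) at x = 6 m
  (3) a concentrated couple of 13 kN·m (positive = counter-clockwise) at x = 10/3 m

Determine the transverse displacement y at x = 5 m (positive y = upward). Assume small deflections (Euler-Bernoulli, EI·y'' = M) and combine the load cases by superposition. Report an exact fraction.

y(5) = 821/3240000 m

Load 1 — point force P=2 kN at a=20/3 m (b=L-a=10/3):
  y_1 = -Pb²x²(3aL-(3a+b)x)/(6L³EI)  [x≤a] = -2·(10/3)²·5²·(3·(20/3)·10-(3·(20/3)+(10/3))·5)/(6·10³·100000) = -1/12960 m
Load 2 — applied couple M₀=-15 kN·m at a=6 m (b=L-a=4):
  y_2 = (R_Ax³/6 - M_Ax²/2)/EI  [x≤a] with R_A=-54/25, M_A=-24/5 = ((-54/25)·5³/6 - (-24/5)·5²/2)/100000 = 3/20000 m
Load 3 — applied couple M₀=13 kN·m at a=10/3 m (b=L-a=20/3):
  y_3 = (R_Ax³/6 - M_Ax²/2 - M₀(x-a)²/2)/EI  [x>a] with R_A=26/15, M_A=0 = ((26/15)·5³/6 - 0·5²/2 - 13·(5-(10/3))²/2)/100000 = 13/72000 m
Superposition: y = Σ y_i = 821/3240000 m ≈ 0.000253 m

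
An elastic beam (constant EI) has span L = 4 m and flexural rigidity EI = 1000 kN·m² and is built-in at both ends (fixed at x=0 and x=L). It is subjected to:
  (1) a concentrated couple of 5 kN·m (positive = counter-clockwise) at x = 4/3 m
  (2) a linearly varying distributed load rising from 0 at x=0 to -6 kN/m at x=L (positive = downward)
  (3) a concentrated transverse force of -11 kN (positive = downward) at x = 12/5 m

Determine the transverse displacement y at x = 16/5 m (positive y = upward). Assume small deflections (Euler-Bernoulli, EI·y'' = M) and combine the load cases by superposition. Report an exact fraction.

Load 1 — applied couple M₀=5 kN·m at a=4/3 m (b=L-a=8/3):
  y_1 = (R_Ax³/6 - M_Ax²/2 - M₀(x-a)²/2)/EI  [x>a] with R_A=5/3, M_A=0 = ((5/3)·(16/5)³/6 - 0·(16/5)²/2 - 5·((16/5)-(4/3))²/2)/1000 = 11/28125 m
Load 2 — triangular load w₀=-6 kN/m (0→w₀ over full span):
  y_2 = -w₀x²(L-x)²(x+2L)/(120LEI) = -(-6)·(16/5)²·(4-(16/5))²·((16/5)+2·4)/(120·4·1000) = 1792/1953125 m
Load 3 — point force P=-11 kN at a=12/5 m (b=L-a=8/5):
  y_3 = -Pa²(L-x)²(3bL-(3b+a)(L-x))/(6L³EI)  [x>a] = -(-11)·(12/5)²·(4-(16/5))²·(3·(8/5)·4-(3·(8/5)+(12/5))·(4-(16/5)))/(6·4³·1000) = 2772/1953125 m
Superposition: y = Σ y_i = 47951/17578125 m ≈ 0.002728 m

y(16/5) = 47951/17578125 m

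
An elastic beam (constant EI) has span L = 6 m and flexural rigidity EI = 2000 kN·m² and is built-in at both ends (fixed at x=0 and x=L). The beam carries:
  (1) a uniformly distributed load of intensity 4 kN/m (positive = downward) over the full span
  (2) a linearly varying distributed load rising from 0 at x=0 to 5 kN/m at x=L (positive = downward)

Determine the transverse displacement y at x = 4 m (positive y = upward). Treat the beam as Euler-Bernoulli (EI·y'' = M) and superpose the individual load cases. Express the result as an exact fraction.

y(4) = -2/225 m

Load 1 — uniform load w=4 kN/m over full span:
  y_1 = -wx²(L-x)²/(24EI) = -4·4²·(6-4)²/(24·2000) = -2/375 m
Load 2 — triangular load w₀=5 kN/m (0→w₀ over full span):
  y_2 = -w₀x²(L-x)²(x+2L)/(120LEI) = -5·4²·(6-4)²·(4+2·6)/(120·6·2000) = -4/1125 m
Superposition: y = Σ y_i = -2/225 m ≈ -0.008889 m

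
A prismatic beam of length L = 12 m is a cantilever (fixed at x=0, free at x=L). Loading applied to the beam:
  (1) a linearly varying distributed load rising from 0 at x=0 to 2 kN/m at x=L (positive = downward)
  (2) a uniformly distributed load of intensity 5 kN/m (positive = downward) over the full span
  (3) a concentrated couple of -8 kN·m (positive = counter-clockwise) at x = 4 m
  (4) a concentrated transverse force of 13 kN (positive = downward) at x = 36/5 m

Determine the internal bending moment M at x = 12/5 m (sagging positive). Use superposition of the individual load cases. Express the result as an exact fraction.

M(12/5) = -46048/125 kN·m

Load 1 — triangular load w₀=2 kN/m (0→w₀ over full span):
  M_1 = w₀Lx/2 - w₀L²/3 - w₀x³/(6L) = 2·12·(12/5)/2 - 2·12²/3 - 2·(12/5)³/(6·12) = -8448/125 kN·m
Load 2 — uniform load w=5 kN/m over full span:
  M_2 = -w(L-x)²/2 = -5·(12-(12/5))²/2 = -1152/5 kN·m
Load 3 — applied couple M₀=-8 kN·m at a=4 m (b=L-a=8):
  M_3 = M₀  [x≤a] = (-8) = -8 kN·m
Load 4 — point force P=13 kN at a=36/5 m (b=L-a=24/5):
  M_4 = -P(a-x)  [x≤a] = -13·((36/5)-(12/5)) = -312/5 kN·m
Superposition: M = Σ M_i = -46048/125 kN·m ≈ -368.384000 kN·m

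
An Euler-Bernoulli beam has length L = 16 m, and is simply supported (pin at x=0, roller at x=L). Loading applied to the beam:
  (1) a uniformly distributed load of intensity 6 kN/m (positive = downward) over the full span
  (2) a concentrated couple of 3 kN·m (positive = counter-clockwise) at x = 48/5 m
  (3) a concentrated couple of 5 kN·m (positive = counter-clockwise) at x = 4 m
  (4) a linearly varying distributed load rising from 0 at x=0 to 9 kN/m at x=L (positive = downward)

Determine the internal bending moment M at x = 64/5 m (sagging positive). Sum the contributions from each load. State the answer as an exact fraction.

Load 1 — uniform load w=6 kN/m over full span:
  M_1 = wx(L-x)/2 = 6·(64/5)·(16-(64/5))/2 = 3072/25 kN·m
Load 2 — applied couple M₀=3 kN·m at a=48/5 m (b=L-a=32/5):
  M_2 = M₀x/L - M₀  [x>a] = 3·(64/5)/16 - 3 = -3/5 kN·m
Load 3 — applied couple M₀=5 kN·m at a=4 m (b=L-a=12):
  M_3 = M₀x/L - M₀  [x>a] = 5·(64/5)/16 - 5 = -1 kN·m
Load 4 — triangular load w₀=9 kN/m (0→w₀ over full span):
  M_4 = w₀Lx/6 - w₀x³/(6L) = 9·16·(64/5)/6 - 9·(64/5)³/(6·16) = 13824/125 kN·m
Superposition: M = Σ M_i = 28984/125 kN·m ≈ 231.872000 kN·m

M(64/5) = 28984/125 kN·m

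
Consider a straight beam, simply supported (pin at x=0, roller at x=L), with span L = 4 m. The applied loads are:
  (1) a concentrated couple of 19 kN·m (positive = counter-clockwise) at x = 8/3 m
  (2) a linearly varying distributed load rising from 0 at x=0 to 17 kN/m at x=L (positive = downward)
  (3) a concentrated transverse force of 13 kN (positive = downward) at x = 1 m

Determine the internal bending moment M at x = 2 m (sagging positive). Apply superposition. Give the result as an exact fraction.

Load 1 — applied couple M₀=19 kN·m at a=8/3 m (b=L-a=4/3):
  M_1 = M₀x/L  [x≤a] = 19·2/4 = 19/2 kN·m
Load 2 — triangular load w₀=17 kN/m (0→w₀ over full span):
  M_2 = w₀Lx/6 - w₀x³/(6L) = 17·4·2/6 - 17·2³/(6·4) = 17 kN·m
Load 3 — point force P=13 kN at a=1 m (b=L-a=3):
  M_3 = Pa(L-x)/L  [x>a] = 13·1·(4-2)/4 = 13/2 kN·m
Superposition: M = Σ M_i = 33 kN·m ≈ 33.000000 kN·m

M(2) = 33 kN·m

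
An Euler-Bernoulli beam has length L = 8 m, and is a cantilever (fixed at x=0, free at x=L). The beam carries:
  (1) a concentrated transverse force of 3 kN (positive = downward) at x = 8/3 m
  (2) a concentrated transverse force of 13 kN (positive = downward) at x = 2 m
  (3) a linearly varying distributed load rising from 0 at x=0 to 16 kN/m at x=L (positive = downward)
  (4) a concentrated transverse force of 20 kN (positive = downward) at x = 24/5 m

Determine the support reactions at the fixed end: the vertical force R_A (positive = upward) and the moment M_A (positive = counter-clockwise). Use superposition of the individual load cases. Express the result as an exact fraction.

Load 1 — point force P=3 kN at a=8/3 m (b=L-a=16/3):
  R_A = P = 3 kN
  M_A = Pa = 3·(8/3) = 8 kN·m
Load 2 — point force P=13 kN at a=2 m (b=L-a=6):
  R_A = P = 13 kN
  M_A = Pa = 13·2 = 26 kN·m
Load 3 — triangular load w₀=16 kN/m (0→w₀ over full span):
  R_A = w₀L/2 = 16·8/2 = 64 kN
  M_A = w₀L²/3 = 16·8²/3 = 1024/3 kN·m
Load 4 — point force P=20 kN at a=24/5 m (b=L-a=16/5):
  R_A = P = 20 kN
  M_A = Pa = 20·(24/5) = 96 kN·m
Superposition: R_A = 100 kN, M_A = 1414/3 kN·m

R_A = 100 kN, M_A = 1414/3 kN·m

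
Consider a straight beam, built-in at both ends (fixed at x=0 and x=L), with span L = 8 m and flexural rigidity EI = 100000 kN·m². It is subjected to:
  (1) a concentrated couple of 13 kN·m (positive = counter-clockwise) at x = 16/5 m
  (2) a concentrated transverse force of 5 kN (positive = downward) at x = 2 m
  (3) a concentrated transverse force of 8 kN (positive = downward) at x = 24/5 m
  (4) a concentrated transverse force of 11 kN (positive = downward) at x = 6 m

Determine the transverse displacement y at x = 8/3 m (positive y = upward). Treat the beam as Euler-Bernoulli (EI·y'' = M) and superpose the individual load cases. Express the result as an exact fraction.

y(8/3) = -68963/253125000 m

Load 1 — applied couple M₀=13 kN·m at a=16/5 m (b=L-a=24/5):
  y_1 = (R_Ax³/6 - M_Ax²/2)/EI  [x≤a] with R_A=117/50, M_A=39/25 = ((117/50)·(8/3)³/6 - (39/25)·(8/3)²/2)/100000 = 13/703125 m
Load 2 — point force P=5 kN at a=2 m (b=L-a=6):
  y_2 = -Pa²(L-x)²(3bL-(3b+a)(L-x))/(6L³EI)  [x>a] = -5·2²·(8-(8/3))²·(3·6·8-(3·6+2)·(8-(8/3)))/(6·8³·100000) = -7/101250 m
Load 3 — point force P=8 kN at a=24/5 m (b=L-a=16/5):
  y_3 = -Pb²x²(3aL-(3a+b)x)/(6L³EI)  [x≤a] = -8·(16/5)²·(8/3)²·(3·(24/5)·8-(3·(24/5)+(16/5))·(8/3))/(6·8³·100000) = -4096/31640625 m
Load 4 — point force P=11 kN at a=6 m (b=L-a=2):
  y_4 = -Pb²x²(3aL-(3a+b)x)/(6L³EI)  [x≤a] = -11·2²·(8/3)²·(3·6·8-(3·6+2)·(8/3))/(6·8³·100000) = -187/2025000 m
Superposition: y = Σ y_i = -68963/253125000 m ≈ -0.000272 m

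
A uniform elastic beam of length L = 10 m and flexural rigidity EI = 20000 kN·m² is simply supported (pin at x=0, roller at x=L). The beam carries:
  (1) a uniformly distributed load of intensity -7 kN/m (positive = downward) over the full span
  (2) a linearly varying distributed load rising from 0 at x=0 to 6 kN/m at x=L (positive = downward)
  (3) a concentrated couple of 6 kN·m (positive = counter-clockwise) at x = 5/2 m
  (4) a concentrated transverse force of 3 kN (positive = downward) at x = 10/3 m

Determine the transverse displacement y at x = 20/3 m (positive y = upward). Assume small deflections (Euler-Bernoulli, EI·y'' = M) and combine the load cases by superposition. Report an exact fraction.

y(20/3) = 16429/777600 m

Load 1 — uniform load w=-7 kN/m over full span:
  y_1 = -wx(L³-2Lx²+x³)/(24EI) = -(-7)·(20/3)·(10³-2·10·(20/3)²+(20/3)³)/(24·20000) = 77/1944 m
Load 2 — triangular load w₀=6 kN/m (0→w₀ over full span):
  y_2 = -w₀x(7L⁴-10L²x²+3x⁴)/(360LEI) = -6·(20/3)·(7·10⁴-10·10²·(20/3)²+3·(20/3)⁴)/(360·10·20000) = -17/972 m
Load 3 — applied couple M₀=6 kN·m at a=5/2 m (b=L-a=15/2):
  y_3 = (M₀x³/(6L)-M₀(x-a)²/2+C₁x)/EI  [x>a] with C₁=M₀(3b²-L²)/(6L)=55/8 = (6·(20/3)³/(6·10)-6·((20/3)-(5/2))²/2+(55/8)·(20/3))/20000 = 101/86400 m
Load 4 — point force P=3 kN at a=10/3 m (b=L-a=20/3):
  y_4 = -Pa(L-x)(2Lx-a²-x²)/(6LEI)  [x>a] = -3·(10/3)·(10-(20/3))·(2·10·(20/3)-(10/3)²-(20/3)²)/(6·10·20000) = -7/3240 m
Superposition: y = Σ y_i = 16429/777600 m ≈ 0.021128 m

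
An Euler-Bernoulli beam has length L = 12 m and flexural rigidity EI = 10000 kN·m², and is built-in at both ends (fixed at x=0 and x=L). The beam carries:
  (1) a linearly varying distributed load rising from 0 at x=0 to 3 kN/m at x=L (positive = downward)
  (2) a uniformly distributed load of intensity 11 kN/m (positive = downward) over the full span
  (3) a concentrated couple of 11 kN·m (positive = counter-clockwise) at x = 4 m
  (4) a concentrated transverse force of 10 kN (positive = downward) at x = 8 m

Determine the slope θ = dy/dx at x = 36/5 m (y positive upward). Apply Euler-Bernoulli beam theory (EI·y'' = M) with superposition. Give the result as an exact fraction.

Load 1 — triangular load w₀=3 kN/m (0→w₀ over full span):
  θ_1 = -w₀(2x(L-x)(L-2x)(x+2L)+x²(L-x)²)/(120LEI) = -3·(2·(36/5)·(12-(36/5))·(12-2·(36/5))·((36/5)+2·12)+(36/5)²·(12-(36/5))²)/(120·12·10000) = 324/390625 rad
Load 2 — uniform load w=11 kN/m over full span:
  θ_2 = -wx(L-x)(L-2x)/(12EI) = -11·(36/5)·(12-(36/5))·(12-2·(36/5))/(12·10000) = 594/78125 rad
Load 3 — applied couple M₀=11 kN·m at a=4 m (b=L-a=8):
  θ_3 = (R_Ax²/2 - M_Ax - M₀(x-a))/EI  [x>a] with R_A=11/9, M_A=0 = ((11/9)·(36/5)²/2 - 0·(36/5) - 11·((36/5)-4))/10000 = -11/31250 rad
Load 4 — point force P=10 kN at a=8 m (b=L-a=4):
  θ_4 = -Pb²x(2aL-(3a+b)x)/(2L³EI)  [x≤a] = -10·4²·(36/5)·(2·8·12-(3·8+4)·(36/5))/(2·12³·10000) = 1/3125 rad
Superposition: θ = Σ θ_i = 6563/781250 rad ≈ 0.008401 rad

θ(36/5) = 6563/781250 rad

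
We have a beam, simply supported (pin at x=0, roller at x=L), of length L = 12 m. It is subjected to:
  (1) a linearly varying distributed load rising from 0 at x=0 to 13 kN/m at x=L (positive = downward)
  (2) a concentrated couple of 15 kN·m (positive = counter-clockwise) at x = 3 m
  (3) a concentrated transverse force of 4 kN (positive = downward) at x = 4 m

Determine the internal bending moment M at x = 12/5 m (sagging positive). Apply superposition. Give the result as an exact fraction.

M(12/5) = 8663/125 kN·m

Load 1 — triangular load w₀=13 kN/m (0→w₀ over full span):
  M_1 = w₀Lx/6 - w₀x³/(6L) = 13·12·(12/5)/6 - 13·(12/5)³/(6·12) = 7488/125 kN·m
Load 2 — applied couple M₀=15 kN·m at a=3 m (b=L-a=9):
  M_2 = M₀x/L  [x≤a] = 15·(12/5)/12 = 3 kN·m
Load 3 — point force P=4 kN at a=4 m (b=L-a=8):
  M_3 = Pbx/L  [x≤a] = 4·8·(12/5)/12 = 32/5 kN·m
Superposition: M = Σ M_i = 8663/125 kN·m ≈ 69.304000 kN·m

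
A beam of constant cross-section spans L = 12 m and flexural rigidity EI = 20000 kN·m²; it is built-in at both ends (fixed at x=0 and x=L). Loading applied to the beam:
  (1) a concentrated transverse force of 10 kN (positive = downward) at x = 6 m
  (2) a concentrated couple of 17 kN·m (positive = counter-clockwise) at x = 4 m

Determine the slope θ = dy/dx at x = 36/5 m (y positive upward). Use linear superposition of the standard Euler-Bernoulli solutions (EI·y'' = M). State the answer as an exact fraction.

Load 1 — point force P=10 kN at a=6 m (b=L-a=6):
  θ_1 = Pa²(L-x)(2bL-(3b+a)(L-x))/(2L³EI)  [x>a] = 10·6²·(12-(36/5))·(2·6·12-(3·6+6)·(12-(36/5)))/(2·12³·20000) = 9/12500 rad
Load 2 — applied couple M₀=17 kN·m at a=4 m (b=L-a=8):
  θ_2 = (R_Ax²/2 - M_Ax - M₀(x-a))/EI  [x>a] with R_A=17/9, M_A=0 = ((17/9)·(36/5)²/2 - 0·(36/5) - 17·((36/5)-4))/20000 = -17/62500 rad
Superposition: θ = Σ θ_i = 7/15625 rad ≈ 0.000448 rad

θ(36/5) = 7/15625 rad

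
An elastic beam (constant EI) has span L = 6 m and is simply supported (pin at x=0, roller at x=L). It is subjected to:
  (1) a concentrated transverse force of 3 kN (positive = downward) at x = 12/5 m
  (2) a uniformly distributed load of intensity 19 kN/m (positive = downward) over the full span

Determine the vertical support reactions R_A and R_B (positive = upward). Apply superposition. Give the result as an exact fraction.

Load 1 — point force P=3 kN at a=12/5 m (b=L-a=18/5):
  R_A = Pb/L = 3·(18/5)/6 = 9/5 kN
  R_B = Pa/L = 3·(12/5)/6 = 6/5 kN
Load 2 — uniform load w=19 kN/m over full span:
  R_A = wL/2 = 19·6/2 = 57 kN
  R_B = wL/2 = 19·6/2 = 57 kN
Superposition: R_A = 294/5 kN, R_B = 291/5 kN

R_A = 294/5 kN, R_B = 291/5 kN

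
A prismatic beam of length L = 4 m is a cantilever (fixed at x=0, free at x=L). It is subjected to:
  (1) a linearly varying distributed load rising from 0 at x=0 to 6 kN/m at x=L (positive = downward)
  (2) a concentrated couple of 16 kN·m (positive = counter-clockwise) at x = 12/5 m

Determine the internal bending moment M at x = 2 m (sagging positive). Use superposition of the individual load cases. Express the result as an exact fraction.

M(2) = 6 kN·m

Load 1 — triangular load w₀=6 kN/m (0→w₀ over full span):
  M_1 = w₀Lx/2 - w₀L²/3 - w₀x³/(6L) = 6·4·2/2 - 6·4²/3 - 6·2³/(6·4) = -10 kN·m
Load 2 — applied couple M₀=16 kN·m at a=12/5 m (b=L-a=8/5):
  M_2 = M₀  [x≤a] = 16 = 16 kN·m
Superposition: M = Σ M_i = 6 kN·m ≈ 6.000000 kN·m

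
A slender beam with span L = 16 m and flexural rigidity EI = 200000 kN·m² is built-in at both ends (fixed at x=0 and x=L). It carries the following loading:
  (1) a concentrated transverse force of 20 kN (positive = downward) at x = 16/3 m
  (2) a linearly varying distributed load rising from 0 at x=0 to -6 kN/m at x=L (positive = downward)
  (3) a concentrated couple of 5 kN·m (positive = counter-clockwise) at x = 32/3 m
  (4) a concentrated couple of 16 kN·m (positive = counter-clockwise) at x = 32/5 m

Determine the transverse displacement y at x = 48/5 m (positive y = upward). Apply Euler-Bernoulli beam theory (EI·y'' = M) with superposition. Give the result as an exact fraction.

Load 1 — point force P=20 kN at a=16/3 m (b=L-a=32/3):
  y_1 = -Pa²(L-x)²(3bL-(3b+a)(L-x))/(6L³EI)  [x>a] = -20·(16/3)²·(16-(48/5))²·(3·(32/3)·16-(3·(32/3)+(16/3))·(16-(48/5)))/(6·16³·200000) = -8192/6328125 m
Load 2 — triangular load w₀=-6 kN/m (0→w₀ over full span):
  y_2 = -w₀x²(L-x)²(x+2L)/(120LEI) = -(-6)·(48/5)²·(16-(48/5))²·((48/5)+2·16)/(120·16·200000) = 119808/48828125 m
Load 3 — applied couple M₀=5 kN·m at a=32/3 m (b=L-a=16/3):
  y_3 = (R_Ax³/6 - M_Ax²/2)/EI  [x≤a] with R_A=5/12, M_A=5/3 = ((5/12)·(48/5)³/6 - (5/3)·(48/5)²/2)/200000 = -6/78125 m
Load 4 — applied couple M₀=16 kN·m at a=32/5 m (b=L-a=48/5):
  y_4 = (R_Ax³/6 - M_Ax²/2 - M₀(x-a)²/2)/EI  [x>a] with R_A=36/25, M_A=48/25 = ((36/25)·(48/5)³/6 - (48/25)·(48/5)²/2 - 16·((48/5)-(32/5))²/2)/200000 = 2048/9765625 m
Superposition: y = Σ y_i = 5110138/3955078125 m ≈ 0.001292 m

y(48/5) = 5110138/3955078125 m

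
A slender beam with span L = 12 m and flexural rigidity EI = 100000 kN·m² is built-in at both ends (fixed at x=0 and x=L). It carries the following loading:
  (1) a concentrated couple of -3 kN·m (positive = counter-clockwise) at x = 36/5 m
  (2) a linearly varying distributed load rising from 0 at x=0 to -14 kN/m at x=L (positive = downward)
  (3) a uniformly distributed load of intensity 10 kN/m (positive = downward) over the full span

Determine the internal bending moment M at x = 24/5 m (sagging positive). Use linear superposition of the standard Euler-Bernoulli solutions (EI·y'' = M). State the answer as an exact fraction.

Load 1 — applied couple M₀=-3 kN·m at a=36/5 m (b=L-a=24/5):
  M_1 = R_Ax - M_A  [x≤a] with R_A=-9/25, M_A=-24/25 = (-9/25)·(24/5) - (-24/25) = -96/125 kN·m
Load 2 — triangular load w₀=-14 kN/m (0→w₀ over full span):
  M_2 = 3w₀Lx/20 - w₀L²/30 - w₀x³/(6L) = 3·(-14)·12·(24/5)/20 - (-14)·12²/30 - (-14)·(24/5)³/(6·12) = -4032/125 kN·m
Load 3 — uniform load w=10 kN/m over full span:
  M_3 = wLx/2 - wL²/12 - wx²/2 = 10·12·(24/5)/2 - 10·12²/12 - 10·(24/5)²/2 = 264/5 kN·m
Superposition: M = Σ M_i = 2472/125 kN·m ≈ 19.776000 kN·m

M(24/5) = 2472/125 kN·m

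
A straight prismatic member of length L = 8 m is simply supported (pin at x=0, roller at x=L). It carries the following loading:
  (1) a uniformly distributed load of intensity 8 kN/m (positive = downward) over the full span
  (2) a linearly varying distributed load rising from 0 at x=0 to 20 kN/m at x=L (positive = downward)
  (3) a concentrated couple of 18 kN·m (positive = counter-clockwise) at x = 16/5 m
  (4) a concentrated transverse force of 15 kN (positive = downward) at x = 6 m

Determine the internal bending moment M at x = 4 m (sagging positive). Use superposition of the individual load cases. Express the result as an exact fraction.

M(4) = 150 kN·m

Load 1 — uniform load w=8 kN/m over full span:
  M_1 = wx(L-x)/2 = 8·4·(8-4)/2 = 64 kN·m
Load 2 — triangular load w₀=20 kN/m (0→w₀ over full span):
  M_2 = w₀Lx/6 - w₀x³/(6L) = 20·8·4/6 - 20·4³/(6·8) = 80 kN·m
Load 3 — applied couple M₀=18 kN·m at a=16/5 m (b=L-a=24/5):
  M_3 = M₀x/L - M₀  [x>a] = 18·4/8 - 18 = -9 kN·m
Load 4 — point force P=15 kN at a=6 m (b=L-a=2):
  M_4 = Pbx/L  [x≤a] = 15·2·4/8 = 15 kN·m
Superposition: M = Σ M_i = 150 kN·m ≈ 150.000000 kN·m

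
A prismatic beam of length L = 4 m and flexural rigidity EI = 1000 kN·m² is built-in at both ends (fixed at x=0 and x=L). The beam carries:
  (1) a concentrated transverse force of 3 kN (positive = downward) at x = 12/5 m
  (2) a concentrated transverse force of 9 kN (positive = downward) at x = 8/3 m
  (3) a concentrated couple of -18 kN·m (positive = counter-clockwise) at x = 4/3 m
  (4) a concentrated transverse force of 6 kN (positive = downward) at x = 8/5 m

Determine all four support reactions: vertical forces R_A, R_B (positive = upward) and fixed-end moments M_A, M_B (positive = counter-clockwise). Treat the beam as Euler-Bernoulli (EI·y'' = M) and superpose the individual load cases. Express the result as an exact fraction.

Load 1 — point force P=3 kN at a=12/5 m (b=L-a=8/5):
  R_A = Pb²(3a+b)/L³ = 3·(8/5)²·(3·(12/5)+(8/5))/4³ = 132/125 kN
  M_A = Pab²/L² = 3·(12/5)·(8/5)²/4² = 144/125 kN·m
  R_B = Pa²(a+3b)/L³ = 3·(12/5)²·((12/5)+3·(8/5))/4³ = 243/125 kN
  M_B = -Pa²b/L² = -3·(12/5)²·(8/5)/4² = -216/125 kN·m
Load 2 — point force P=9 kN at a=8/3 m (b=L-a=4/3):
  R_A = Pb²(3a+b)/L³ = 9·(4/3)²·(3·(8/3)+(4/3))/4³ = 7/3 kN
  M_A = Pab²/L² = 9·(8/3)·(4/3)²/4² = 8/3 kN·m
  R_B = Pa²(a+3b)/L³ = 9·(8/3)²·((8/3)+3·(4/3))/4³ = 20/3 kN
  M_B = -Pa²b/L² = -9·(8/3)²·(4/3)/4² = -16/3 kN·m
Load 3 — applied couple M₀=-18 kN·m at a=4/3 m (b=L-a=8/3):
  R_A = 6M₀ab/L³ = 6·(-18)·(4/3)·(8/3)/4³ = -6 kN
  M_A = M₀b(2a-b)/L² = (-18)·(8/3)·(2·(4/3)-(8/3))/4² = 0 kN·m
  R_B = -6M₀ab/L³ = -6·(-18)·(4/3)·(8/3)/4³ = 6 kN
  M_B = M₀a(2b-a)/L² = (-18)·(4/3)·(2·(8/3)-(4/3))/4² = -6 kN·m
Load 4 — point force P=6 kN at a=8/5 m (b=L-a=12/5):
  R_A = Pb²(3a+b)/L³ = 6·(12/5)²·(3·(8/5)+(12/5))/4³ = 486/125 kN
  M_A = Pab²/L² = 6·(8/5)·(12/5)²/4² = 432/125 kN·m
  R_B = Pa²(a+3b)/L³ = 6·(8/5)²·((8/5)+3·(12/5))/4³ = 264/125 kN
  M_B = -Pa²b/L² = -6·(8/5)²·(12/5)/4² = -288/125 kN·m
Superposition: R_A = 479/375 kN, M_A = 2728/375 kN·m, R_B = 6271/375 kN, M_B = -5762/375 kN·m

R_A = 479/375 kN, M_A = 2728/375 kN·m, R_B = 6271/375 kN, M_B = -5762/375 kN·m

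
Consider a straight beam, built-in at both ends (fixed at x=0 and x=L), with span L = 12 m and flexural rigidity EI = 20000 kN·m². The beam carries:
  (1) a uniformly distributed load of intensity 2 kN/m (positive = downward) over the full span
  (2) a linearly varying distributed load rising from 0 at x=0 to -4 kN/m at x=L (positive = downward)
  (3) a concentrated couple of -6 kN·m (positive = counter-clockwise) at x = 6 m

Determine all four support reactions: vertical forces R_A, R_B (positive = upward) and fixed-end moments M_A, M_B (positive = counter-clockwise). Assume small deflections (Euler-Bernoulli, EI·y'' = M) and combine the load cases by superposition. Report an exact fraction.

R_A = 81/20 kN, M_A = 33/10 kN·m, R_B = -81/20 kN, M_B = 33/10 kN·m

Load 1 — uniform load w=2 kN/m over full span:
  R_A = wL/2 = 2·12/2 = 12 kN
  M_A = wL²/12 = 2·12²/12 = 24 kN·m
  R_B = wL/2 = 2·12/2 = 12 kN
  M_B = -wL²/12 = -2·12²/12 = -24 kN·m
Load 2 — triangular load w₀=-4 kN/m (0→w₀ over full span):
  R_A = 3w₀L/20 = 3·(-4)·12/20 = -36/5 kN
  M_A = w₀L²/30 = (-4)·12²/30 = -96/5 kN·m
  R_B = 7w₀L/20 = 7·(-4)·12/20 = -84/5 kN
  M_B = -w₀L²/20 = -(-4)·12²/20 = 144/5 kN·m
Load 3 — applied couple M₀=-6 kN·m at a=6 m (b=L-a=6):
  R_A = 6M₀ab/L³ = 6·(-6)·6·6/12³ = -3/4 kN
  M_A = M₀b(2a-b)/L² = (-6)·6·(2·6-6)/12² = -3/2 kN·m
  R_B = -6M₀ab/L³ = -6·(-6)·6·6/12³ = 3/4 kN
  M_B = M₀a(2b-a)/L² = (-6)·6·(2·6-6)/12² = -3/2 kN·m
Superposition: R_A = 81/20 kN, M_A = 33/10 kN·m, R_B = -81/20 kN, M_B = 33/10 kN·m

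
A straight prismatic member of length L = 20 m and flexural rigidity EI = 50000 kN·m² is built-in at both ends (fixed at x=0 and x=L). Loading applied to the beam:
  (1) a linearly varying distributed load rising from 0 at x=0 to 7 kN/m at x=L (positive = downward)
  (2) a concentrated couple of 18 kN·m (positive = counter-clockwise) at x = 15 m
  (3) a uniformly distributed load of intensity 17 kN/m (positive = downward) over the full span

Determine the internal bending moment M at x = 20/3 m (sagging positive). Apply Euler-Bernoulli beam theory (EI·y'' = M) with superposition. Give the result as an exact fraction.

Load 1 — triangular load w₀=7 kN/m (0→w₀ over full span):
  M_1 = 3w₀Lx/20 - w₀L²/30 - w₀x³/(6L) = 3·7·20·(20/3)/20 - 7·20²/30 - 7·(20/3)³/(6·20) = 2380/81 kN·m
Load 2 — applied couple M₀=18 kN·m at a=15 m (b=L-a=5):
  M_2 = R_Ax - M_A  [x≤a] with R_A=81/80, M_A=45/8 = (81/80)·(20/3) - (45/8) = 9/8 kN·m
Load 3 — uniform load w=17 kN/m over full span:
  M_3 = wLx/2 - wL²/12 - wx²/2 = 17·20·(20/3)/2 - 17·20²/12 - 17·(20/3)²/2 = 1700/9 kN·m
Superposition: M = Σ M_i = 142169/648 kN·m ≈ 219.396605 kN·m

M(20/3) = 142169/648 kN·m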